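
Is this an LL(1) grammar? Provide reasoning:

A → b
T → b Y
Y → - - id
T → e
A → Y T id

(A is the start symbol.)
Yes, the grammar is LL(1).

A grammar is LL(1) if for each non-terminal N with multiple productions, the predict sets of those productions are pairwise disjoint, where PREDICT(N → α) = (FIRST(α) \ {ε}) ∪ (FOLLOW(N) if α ⇒* ε).

Relevant sets:
  FIRST(Y) = { '-' }

For A:
  PREDICT(A → b) = { 'b' }
  PREDICT(A → Y T id) = { '-' }
For T:
  PREDICT(T → b Y) = { 'b' }
  PREDICT(T → e) = { 'e' }
Y has a single production, so nothing to check there.

All predict sets are disjoint. The grammar IS LL(1).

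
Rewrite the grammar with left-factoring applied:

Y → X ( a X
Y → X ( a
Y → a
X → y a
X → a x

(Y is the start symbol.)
Y → X ( a Y'
Y' → X
Y' → ε
Y → a
X → y a
X → a x

Left-factoring transforms A → αβ₁ | αβ₂ into A → αA' and A' → β₁ | β₂
(α is the longest common prefix among the alternatives). Repeat until
no nonterminal has two alternatives with a common prefix.

Round 1: Y has alternatives sharing prefix 'X ( a'. Introduce Y': Y → X ( a Y'
  Add: Y' → X
  Add: Y' → ε

No remaining common prefixes — done.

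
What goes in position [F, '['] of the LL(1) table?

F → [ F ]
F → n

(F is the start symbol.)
To find M[F, '['], we find productions for F where '[' is in the predict set (PREDICT(N → α) = (FIRST(α) \ {ε}) ∪ (FOLLOW(N) if α ⇒* ε)).

F → [ F ]: PREDICT = { '[' }
  '[' is in predict set, so this production goes in M[F, '[']
F → n: PREDICT = { 'n' }

M[F, '['] = F → [ F ]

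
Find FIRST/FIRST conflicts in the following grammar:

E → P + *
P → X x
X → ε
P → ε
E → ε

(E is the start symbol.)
A FIRST/FIRST conflict occurs when two productions N → α and N → β for the same non-terminal have FIRST(α) ∩ FIRST(β) ≠ ∅ (with ε ∈ FIRST of a nullable right-hand side, so two nullable alternatives also conflict).

FIRST sets of the non-terminals at (or reachable through a nullable prefix from) the front of some alternative:
  FIRST(P) = { 'x', ε }
  FIRST(X) = { ε }

Productions for E:
  E → P + *: FIRST = { '+', 'x' }
  E → ε: FIRST = { ε }
Productions for P:
  P → X x: FIRST = { 'x' }
  P → ε: FIRST = { ε }
X has only one production, so no FIRST/FIRST conflict is possible there.

All alternatives of each non-terminal have pairwise disjoint FIRST sets.

Answer: No FIRST/FIRST conflicts.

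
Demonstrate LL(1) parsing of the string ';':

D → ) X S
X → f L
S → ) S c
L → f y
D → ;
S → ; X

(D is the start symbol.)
LL(1) parsing maintains a stack (initially the start symbol over $) and the input. At each step: if the stack top is a terminal, match it against the current input token; if it is a non-terminal N, replace it with the RHS of M[N, lookahead] (the unique production whose predict set contains the lookahead).

Stack is shown with the top on the left.

Stack  Input  Action
--------------------
D $    ; $    output D → ;
; $    ; $    match ';'
$      $      accept

The string is accepted.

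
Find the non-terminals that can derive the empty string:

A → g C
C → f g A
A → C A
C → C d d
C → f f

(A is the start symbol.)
There are no ε-productions, so no non-terminal can derive ε.
No non-terminals are nullable.

Answer: None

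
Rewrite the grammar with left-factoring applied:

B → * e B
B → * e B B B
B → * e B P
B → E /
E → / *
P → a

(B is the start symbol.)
Left-factoring transforms A → αβ₁ | αβ₂ into A → αA' and A' → β₁ | β₂
(α is the longest common prefix among the alternatives). Repeat until
no nonterminal has two alternatives with a common prefix.

Round 1: B has alternatives sharing prefix '* e B'. Introduce B': B → * e B B'
  Add: B' → ε
  Add: B' → B B
  Add: B' → P

No remaining common prefixes — done.

Resulting grammar:
B → * e B B'
B' → ε
B' → B B
B' → P
B → E /
E → / *
P → a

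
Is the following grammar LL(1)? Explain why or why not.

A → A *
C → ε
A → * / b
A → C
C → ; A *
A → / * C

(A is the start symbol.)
No. Predict set conflict for A: { '*' }

Relevant sets:
  FIRST(A) = { '*', '/', ';', ε }
  FIRST(C) = { ';', ε }
  FOLLOW(A) = { $, '*' }
  FOLLOW(C) = { $, '*' }

For A:
  PREDICT(A → A '*') = { '*', '/', ';' }
  PREDICT(A → '*' '/' b) = { '*' }
  PREDICT(A → C) = { $, '*', ';' }
  PREDICT(A → '/' '*' C) = { '/' }
For C:
  PREDICT(C → ε) = { $, '*' }
  PREDICT(C → ';' A '*') = { ';' }

Conflict found: Predict set conflict for A: { '*' }
The grammar is NOT LL(1).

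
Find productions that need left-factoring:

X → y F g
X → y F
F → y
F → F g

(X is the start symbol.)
Left-factoring is needed when two productions for the same non-terminal
share a common prefix on the right-hand side.

Productions for X:
  X → y F g
  X → y F
Productions for F:
  F → y
  F → F g

Found common prefix 'y F' in productions for X

Answer: Yes, X has productions with common prefix 'y F'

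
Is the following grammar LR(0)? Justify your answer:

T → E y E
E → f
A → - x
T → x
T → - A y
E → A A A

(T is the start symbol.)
Yes, the grammar is LR(0)

A grammar is LR(0) if no state in the canonical LR(0) collection has:
  - both a shift item (dot before a terminal) and a complete item (shift-reduce conflict), or
  - two or more complete items (reduce-reduce conflict; the accept item [T' → T .] counts as a complete item here).

Augment with T' → T and build the canonical LR(0) collection (I0 = CLOSURE({[T' → . T]}), then GOTO on every symbol after a dot until no new states appear). It has 15 states:
  I0: { [A → . - x], [E → . A A A], [E → . f], [T → . - A y], [T → . E y E], [T → . x], [T' → . T] }  — shift
  I1: { [A → - . x], [A → . - x], [T → - . A y] }  — shift
  I2: { [A → . - x], [E → A . A A] }  — shift
  I3: { [T → E . y E] }  — shift
  I4: { [T' → T .] }  — accept
  I5: { [E → f .] }  — reduce
  I6: { [T → x .] }  — reduce
  I7: { [A → . - x], [E → . A A A], [E → . f], [T → E y . E] }  — shift
  I8: { [A → - . x] }  — shift
  I9: { [T → E y E .] }  — reduce
  I10: { [A → - x .] }  — reduce
  I11: { [A → . - x], [E → A A . A] }  — shift
  I12: { [E → A A A .] }  — reduce
  I13: { [T → - A . y] }  — shift
  I14: { [T → - A y .] }  — reduce

Every state is either a pure shift/goto state or contains exactly one complete item and nothing to shift — no conflicts. The grammar is LR(0).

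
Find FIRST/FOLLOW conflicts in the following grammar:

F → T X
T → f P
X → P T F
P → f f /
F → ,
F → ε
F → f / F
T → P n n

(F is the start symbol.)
No FIRST/FOLLOW conflicts.

Nullable non-terminals: F.
FIRST sets used below: FIRST(T) = { 'f' }

F: nullable alternative(s) F → ε; FOLLOW(F) = { $ }
  F → T X: FIRST \ {ε} = { 'f' } — disjoint from FOLLOW(F)
  F → ,: FIRST \ {ε} = { ',' } — disjoint from FOLLOW(F)
  F → ε: FIRST \ {ε} = { } — this is the only nullable alternative, skip
  F → f / F: FIRST \ {ε} = { 'f' } — disjoint from FOLLOW(F)

P, T, X have no nullable alternative, so no FIRST/FOLLOW check is needed there.

No FIRST/FOLLOW conflicts found.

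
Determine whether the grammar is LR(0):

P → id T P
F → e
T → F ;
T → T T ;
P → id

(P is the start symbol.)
A grammar is LR(0) if no state in the canonical LR(0) collection has:
  - both a shift item (dot before a terminal) and a complete item (shift-reduce conflict), or
  - two or more complete items (reduce-reduce conflict; the accept item [P' → P .] counts as a complete item here).

Augment with P' → P and build the canonical LR(0) collection (I0 = CLOSURE({[P' → . P]}), then GOTO on every symbol after a dot until no new states appear). It has 10 states:
  I0: { [P → . id T P], [P → . id], [P' → . P] }  — shift
  I1: { [P' → P .] }  — accept
  I2: { [F → . e], [P → id . T P], [P → id .], [T → . F ;], [T → . T T ;] }  — shift, reduce
  I3: { [T → F . ;] }  — shift
  I4: { [F → . e], [P → . id T P], [P → . id], [P → id T . P], [T → . F ;], [T → . T T ;], [T → T . T ;] }  — shift
  I5: { [F → e .] }  — reduce
  I6: { [P → id T P .] }  — reduce
  I7: { [F → . e], [T → . F ;], [T → . T T ;], [T → T . T ;], [T → T T . ;] }  — shift
  I8: { [T → T T ; .] }  — reduce
  I9: { [T → F ; .] }  — reduce

Conflict in state I2:
  Shift-reduce conflict between [P → id .] and [F → . e]
So the grammar is NOT LR(0).

Answer: No. Shift-reduce conflict between [P → id .] and [F → . e]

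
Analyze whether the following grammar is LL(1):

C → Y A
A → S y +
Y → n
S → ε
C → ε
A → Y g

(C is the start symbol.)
Yes, the grammar is LL(1).

A grammar is LL(1) if for each non-terminal N with multiple productions, the predict sets of those productions are pairwise disjoint, where PREDICT(N → α) = (FIRST(α) \ {ε}) ∪ (FOLLOW(N) if α ⇒* ε).

Relevant sets:
  FIRST(Y) = { 'n' }
  FIRST(S) = { ε }
  FOLLOW(C) = { $ }

For C:
  PREDICT(C → Y A) = { 'n' }
  PREDICT(C → ε) = { $ }
For A:
  PREDICT(A → S y '+') = { 'y' }
  PREDICT(A → Y g) = { 'n' }
Y, S have a single production, so nothing to check there.

All predict sets are disjoint. The grammar IS LL(1).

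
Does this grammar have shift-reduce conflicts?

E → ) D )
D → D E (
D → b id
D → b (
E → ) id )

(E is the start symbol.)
Augment with E' → E and build the canonical LR(0) collection (I0 = CLOSURE({[E' → . E]}), then GOTO on every symbol after a dot until no new states appear). It has 12 states:
  I0: { [E → . ) D )], [E → . ) id )], [E' → . E] }  — shift
  I1: { [D → . D E (], [D → . b (], [D → . b id], [E → ) . D )], [E → ) . id )] }  — shift
  I2: { [E' → E .] }  — accept
  I3: { [D → D . E (], [E → ) D . )], [E → . ) D )], [E → . ) id )] }  — shift
  I4: { [D → b . (], [D → b . id] }  — shift
  I5: { [E → ) id . )] }  — shift
  I6: { [E → ) id ) .] }  — reduce
  I7: { [D → b ( .] }  — reduce
  I8: { [D → b id .] }  — reduce
  I9: { [D → . D E (], [D → . b (], [D → . b id], [E → ) . D )], [E → ) . id )], [E → ) D ) .] }  — shift, reduce
  I10: { [D → D E . (] }  — shift
  I11: { [D → D E ( .] }  — reduce

I9 contains reduce item [E → ) D ) .] and shift items [D → . b (], [D → . b id], [E → ) . id )] — shift-reduce conflict.

Answer: Yes — I9: [E → ) D ) .] vs [D → . b (]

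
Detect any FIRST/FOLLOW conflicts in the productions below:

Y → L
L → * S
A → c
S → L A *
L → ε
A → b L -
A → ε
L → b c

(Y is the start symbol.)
Yes. L → '*' S with FOLLOW(L) on { '*' }; L → b c with FOLLOW(L) on { 'b' }

A FIRST/FOLLOW conflict occurs when a non-terminal N has a nullable alternative N → β (β ⇒* ε) and another alternative N → α with FIRST(α) ∩ FOLLOW(N) ≠ ∅: on such a lookahead the parser cannot decide between expanding α and letting N vanish via β.

Nullable non-terminals: A, L, Y.

A: nullable alternative(s) A → ε; FOLLOW(A) = { '*' }
  A → c: FIRST \ {ε} = { 'c' } — disjoint from FOLLOW(A)
  A → b L -: FIRST \ {ε} = { 'b' } — disjoint from FOLLOW(A)
  A → ε: FIRST \ {ε} = { } — this is the only nullable alternative, skip

L: nullable alternative(s) L → ε; FOLLOW(L) = { $, '*', '-', 'b', 'c' }
  L → * S: FIRST \ {ε} = { '*' } — overlaps FOLLOW(L) on { '*' }: CONFLICT
  L → ε: FIRST \ {ε} = { } — this is the only nullable alternative, skip
  L → b c: FIRST \ {ε} = { 'b' } — overlaps FOLLOW(L) on { 'b' }: CONFLICT
Y has a nullable alternative but only one production, so nothing to check.

S has no nullable alternative, so no FIRST/FOLLOW check is needed there.

So the grammar has 2 FIRST/FOLLOW conflicts (marked CONFLICT above).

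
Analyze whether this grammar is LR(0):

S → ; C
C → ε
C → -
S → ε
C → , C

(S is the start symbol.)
A grammar is LR(0) if no state in the canonical LR(0) collection has:
  - both a shift item (dot before a terminal) and a complete item (shift-reduce conflict), or
  - two or more complete items (reduce-reduce conflict; the accept item [S' → S .] counts as a complete item here).

Augment with S' → S and build the canonical LR(0) collection (I0 = CLOSURE({[S' → . S]}), then GOTO on every symbol after a dot until no new states appear). It has 7 states:
  I0: { [S → . ; C], [S → .], [S' → . S] }  — shift, reduce
  I1: { [C → . , C], [C → . -], [C → .], [S → ; . C] }  — shift, reduce
  I2: { [S' → S .] }  — accept
  I3: { [C → , . C], [C → . , C], [C → . -], [C → .] }  — shift, reduce
  I4: { [C → - .] }  — reduce
  I5: { [S → ; C .] }  — reduce
  I6: { [C → , C .] }  — reduce

Conflict in state I0:
  Shift-reduce conflict between [S → .] and [S → . ; C]
So the grammar is NOT LR(0).

Answer: No. Shift-reduce conflict between [S → .] and [S → . ; C]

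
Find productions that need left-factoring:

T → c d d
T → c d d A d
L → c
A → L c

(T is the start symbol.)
Left-factoring is needed when two productions for the same non-terminal
share a common prefix on the right-hand side.

Productions for T:
  T → c d d
  T → c d d A d

Found common prefix 'c d d' in productions for T

Answer: Yes, T has productions with common prefix 'c d d'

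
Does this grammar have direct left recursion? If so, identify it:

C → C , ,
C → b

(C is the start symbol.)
Yes, C is left-recursive

Direct left recursion occurs when N → N α for some non-terminal N (the right-hand side begins with the left-hand side itself).

C → C , ,: LEFT RECURSIVE (starts with C)
C → b: starts with b

The grammar has direct left recursion on: C.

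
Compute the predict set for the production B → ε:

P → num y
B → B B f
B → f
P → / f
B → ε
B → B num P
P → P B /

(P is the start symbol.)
{ '/', 'f', 'num' }

PREDICT(B → ε) = (FIRST(RHS) \ {ε}) ∪ (FOLLOW(B) if ε ∈ FIRST(RHS), i.e. RHS ⇒* ε)
The right-hand side is ε (FIRST(ε) = { ε }), so the predict set is FOLLOW(B) = { '/', 'f', 'num' }
PREDICT(B → ε) = { '/', 'f', 'num' }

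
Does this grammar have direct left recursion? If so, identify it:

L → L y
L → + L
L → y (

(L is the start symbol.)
Direct left recursion occurs when N → N α for some non-terminal N (the right-hand side begins with the left-hand side itself).

L → L y: LEFT RECURSIVE (starts with L)
L → + L: starts with '+'
L → y (: starts with y

The grammar has direct left recursion on: L.

Answer: Yes, L is left-recursive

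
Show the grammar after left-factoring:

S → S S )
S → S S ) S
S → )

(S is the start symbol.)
Left-factoring transforms A → αβ₁ | αβ₂ into A → αA' and A' → β₁ | β₂
(α is the longest common prefix among the alternatives). Repeat until
no nonterminal has two alternatives with a common prefix.

Round 1: S has alternatives sharing prefix 'S S )'. Introduce S': S → S S ) S'
  Add: S' → ε
  Add: S' → S

No remaining common prefixes — done.

Resulting grammar:
S → S S ) S'
S' → ε
S' → S
S → )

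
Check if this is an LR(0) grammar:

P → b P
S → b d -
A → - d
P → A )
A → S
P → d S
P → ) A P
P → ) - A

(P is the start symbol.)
Yes, the grammar is LR(0)

Augment with P' → P and build the canonical LR(0) collection (I0 = CLOSURE({[P' → . P]}), then GOTO on every symbol after a dot until no new states appear). It has 20 states:
  I0: { [A → . - d], [A → . S], [P → . ) - A], [P → . ) A P], [P → . A )], [P → . b P], [P → . d S], [P' → . P], [S → . b d -] }  — shift
  I1: { [A → . - d], [A → . S], [P → ) . - A], [P → ) . A P], [S → . b d -] }  — shift
  I2: { [A → - . d] }  — shift
  I3: { [P → A . )] }  — shift
  I4: { [P' → P .] }  — accept
  I5: { [A → S .] }  — reduce
  I6: { [A → . - d], [A → . S], [P → . ) - A], [P → . ) A P], [P → . A )], [P → . b P], [P → . d S], [P → b . P], [S → . b d -], [S → b . d -] }  — shift
  I7: { [P → d . S], [S → . b d -] }  — shift
  I8: { [P → d S .] }  — reduce
  I9: { [S → b . d -] }  — shift
  I10: { [S → b d . -] }  — shift
  I11: { [S → b d - .] }  — reduce
  I12: { [P → b P .] }  — reduce
  I13: { [P → d . S], [S → . b d -], [S → b d . -] }  — shift
  I14: { [P → A ) .] }  — reduce
  I15: { [A → - d .] }  — reduce
  I16: { [A → - . d], [A → . - d], [A → . S], [P → ) - . A], [S → . b d -] }  — shift
  I17: { [A → . - d], [A → . S], [P → ) A . P], [P → . ) - A], [P → . ) A P], [P → . A )], [P → . b P], [P → . d S], [S → . b d -] }  — shift
  I18: { [P → ) A P .] }  — reduce
  I19: { [P → ) - A .] }  — reduce

Every state is either a pure shift/goto state or contains exactly one complete item and nothing to shift — no conflicts. The grammar is LR(0).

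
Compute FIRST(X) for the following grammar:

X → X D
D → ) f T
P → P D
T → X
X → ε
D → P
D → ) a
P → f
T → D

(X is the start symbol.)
{ ')', 'f', ε }

FIRST sets of the other non-terminals involved (by the same procedure, iterated to a fixed point):
  FIRST(D) = { ')', 'f' }

From X → X D:
  - X is the symbol being defined: contributes nothing new
    X is nullable, so continue to the next symbol
  - D is a non-terminal: add FIRST(D) \ {ε} = { ')', 'f' }
    D is not nullable, so stop
From X → ε:
  - ε-production, so ε ∈ FIRST(X)

Collecting: FIRST(X) = { ')', 'f', ε }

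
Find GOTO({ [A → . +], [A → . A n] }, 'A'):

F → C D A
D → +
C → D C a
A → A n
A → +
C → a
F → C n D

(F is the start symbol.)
GOTO(I, 'A') = CLOSURE({ [A → αX.β] : [A → α.Xβ] ∈ I, X = 'A' })

Items with dot before 'A', with the dot advanced:
  [A → . A n] → [A → A . n]
Closure adds nothing (no advanced item has the dot before a non-terminal).

GOTO = { [A → A . n] }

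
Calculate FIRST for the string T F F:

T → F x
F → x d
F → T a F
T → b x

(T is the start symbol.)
FIRST sets of the non-terminals involved (from the grammar, by fixed-point iteration):
  FIRST(T) = { 'b', 'x' }

To compute FIRST(T F F), process the symbols left to right:
Symbol T is a non-terminal. Add FIRST(T) \ {ε} = { 'b', 'x' }
T is not nullable (ε ∉ FIRST(T)), so stop here.
FIRST(T F F) = { 'b', 'x' }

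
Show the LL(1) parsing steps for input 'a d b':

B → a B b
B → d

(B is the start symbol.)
LL(1) parsing maintains a stack (initially the start symbol over $) and the input. At each step: if the stack top is a terminal, match it against the current input token; if it is a non-terminal N, replace it with the RHS of M[N, lookahead] (the unique production whose predict set contains the lookahead).

Stack is shown with the top on the left.

Stack    Input    Action
------------------------
B $      a d b $  output B → a B b
a B b $  a d b $  match 'a'
B b $    d b $    output B → d
d b $    d b $    match 'd'
b $      b $      match 'b'
$        $        accept

The string is accepted.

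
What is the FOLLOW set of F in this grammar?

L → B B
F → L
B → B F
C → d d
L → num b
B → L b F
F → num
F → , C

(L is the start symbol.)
To compute FOLLOW(F), find every occurrence of F on a right-hand side N → α F β: add FIRST(β) \ {ε}, and if β is empty or nullable also add FOLLOW(N). Iterate to a fixed point.

In B → B F: F is at the end, add FOLLOW(B)
In B → L b F: F is at the end, add FOLLOW(B)

The FOLLOW sets referred to above (computed the same way, to a fixed point):
  FOLLOW(B) = { $, ',', 'b', 'num' }

Taking the union: FOLLOW(F) = { $, ',', 'b', 'num' }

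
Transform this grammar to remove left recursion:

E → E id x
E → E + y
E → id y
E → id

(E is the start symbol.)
E is directly left-recursive. The standard transformation for
  A → A α₁ | ... | A α_m | β₁ | ... | β_n
is
  A  → β₁ A' | ... | β_n A'
  A' → α₁ A' | ... | α_m A' | ε

E → id y becomes E → id y E'
E → id becomes E → id E'
E → E id x becomes E' → id x E'
E → E + y becomes E' → + y E'
Add E' → ε

Resulting grammar:
E → id y E'
E → id E'
E' → id x E'
E' → + y E'
E' → ε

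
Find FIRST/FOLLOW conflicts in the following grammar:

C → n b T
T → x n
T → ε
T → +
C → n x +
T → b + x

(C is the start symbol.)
No FIRST/FOLLOW conflicts.

A FIRST/FOLLOW conflict occurs when a non-terminal N has a nullable alternative N → β (β ⇒* ε) and another alternative N → α with FIRST(α) ∩ FOLLOW(N) ≠ ∅: on such a lookahead the parser cannot decide between expanding α and letting N vanish via β.

Nullable non-terminals: T.

T: nullable alternative(s) T → ε; FOLLOW(T) = { $ }
  T → x n: FIRST \ {ε} = { 'x' } — disjoint from FOLLOW(T)
  T → ε: FIRST \ {ε} = { } — this is the only nullable alternative, skip
  T → +: FIRST \ {ε} = { '+' } — disjoint from FOLLOW(T)
  T → b + x: FIRST \ {ε} = { 'b' } — disjoint from FOLLOW(T)

C has no nullable alternative, so no FIRST/FOLLOW check is needed there.

No FIRST/FOLLOW conflicts found.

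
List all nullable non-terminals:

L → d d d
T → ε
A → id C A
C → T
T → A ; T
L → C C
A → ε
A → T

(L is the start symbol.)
ε-productions: T → ε, A → ε
So T, A are immediately nullable.
C → T: every symbol on the right is nullable, so C is nullable too.
L → C C: every symbol on the right is nullable, so L is nullable too.
Every non-terminal is now nullable.
Nullable = { 'A', 'C', 'L', 'T' }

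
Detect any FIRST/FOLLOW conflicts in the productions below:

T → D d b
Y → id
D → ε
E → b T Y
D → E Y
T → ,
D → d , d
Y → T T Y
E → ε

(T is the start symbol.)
A FIRST/FOLLOW conflict occurs when a non-terminal N has a nullable alternative N → β (β ⇒* ε) and another alternative N → α with FIRST(α) ∩ FOLLOW(N) ≠ ∅: on such a lookahead the parser cannot decide between expanding α and letting N vanish via β.

Nullable non-terminals: D, E.
FIRST sets used below: FIRST(E) = { 'b', ε }, FIRST(Y) = { ',', 'b', 'd', 'id' }

D: nullable alternative(s) D → ε; FOLLOW(D) = { 'd' }
  D → ε: FIRST \ {ε} = { } — this is the only nullable alternative, skip
  D → E Y: FIRST \ {ε} = { ',', 'b', 'd', 'id' } — overlaps FOLLOW(D) on { 'd' }: CONFLICT
  D → d , d: FIRST \ {ε} = { 'd' } — overlaps FOLLOW(D) on { 'd' }: CONFLICT

E: nullable alternative(s) E → ε; FOLLOW(E) = { ',', 'b', 'd', 'id' }
  E → b T Y: FIRST \ {ε} = { 'b' } — overlaps FOLLOW(E) on { 'b' }: CONFLICT
  E → ε: FIRST \ {ε} = { } — this is the only nullable alternative, skip

T, Y have no nullable alternative, so no FIRST/FOLLOW check is needed there.

So the grammar has 3 FIRST/FOLLOW conflicts (marked CONFLICT above).

Answer: Yes. D → E Y with FOLLOW(D) on { 'd' }; D → d ',' d with FOLLOW(D) on { 'd' }; E → b T Y with FOLLOW(E) on { 'b' }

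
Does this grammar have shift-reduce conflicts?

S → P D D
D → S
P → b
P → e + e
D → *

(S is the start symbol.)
No shift-reduce conflicts

Augment with S' → S and build the canonical LR(0) collection (I0 = CLOSURE({[S' → . S]}), then GOTO on every symbol after a dot until no new states appear). It has 11 states:
  I0: { [P → . b], [P → . e + e], [S → . P D D], [S' → . S] }  — shift
  I1: { [D → . *], [D → . S], [P → . b], [P → . e + e], [S → . P D D], [S → P . D D] }  — shift
  I2: { [S' → S .] }  — accept
  I3: { [P → b .] }  — reduce
  I4: { [P → e . + e] }  — shift
  I5: { [P → e + . e] }  — shift
  I6: { [P → e + e .] }  — reduce
  I7: { [D → * .] }  — reduce
  I8: { [D → . *], [D → . S], [P → . b], [P → . e + e], [S → . P D D], [S → P D . D] }  — shift
  I9: { [D → S .] }  — reduce
  I10: { [S → P D D .] }  — reduce

No state contains both a complete item and a shift item.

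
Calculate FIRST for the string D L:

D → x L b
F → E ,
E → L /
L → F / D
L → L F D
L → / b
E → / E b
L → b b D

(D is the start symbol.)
{ 'x' }

FIRST sets of the non-terminals involved (from the grammar, by fixed-point iteration):
  FIRST(D) = { 'x' }

To compute FIRST(D L), process the symbols left to right:
Symbol D is a non-terminal. Add FIRST(D) \ {ε} = { 'x' }
D is not nullable (ε ∉ FIRST(D)), so stop here.
FIRST(D L) = { 'x' }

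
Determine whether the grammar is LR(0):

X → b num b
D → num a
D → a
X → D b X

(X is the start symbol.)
Augment with X' → X and build the canonical LR(0) collection (I0 = CLOSURE({[X' → . X]}), then GOTO on every symbol after a dot until no new states appear). It has 11 states:
  I0: { [D → . a], [D → . num a], [X → . D b X], [X → . b num b], [X' → . X] }  — shift
  I1: { [X → D . b X] }  — shift
  I2: { [X' → X .] }  — accept
  I3: { [D → a .] }  — reduce
  I4: { [X → b . num b] }  — shift
  I5: { [D → num . a] }  — shift
  I6: { [D → num a .] }  — reduce
  I7: { [X → b num . b] }  — shift
  I8: { [X → b num b .] }  — reduce
  I9: { [D → . a], [D → . num a], [X → . D b X], [X → . b num b], [X → D b . X] }  — shift
  I10: { [X → D b X .] }  — reduce

Every state is either a pure shift/goto state or contains exactly one complete item and nothing to shift — no conflicts. The grammar is LR(0).

Answer: Yes, the grammar is LR(0)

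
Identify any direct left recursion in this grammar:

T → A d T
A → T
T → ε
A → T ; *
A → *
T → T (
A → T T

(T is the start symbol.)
Yes, T is left-recursive

Direct left recursion occurs when N → N α for some non-terminal N (the right-hand side begins with the left-hand side itself).

T → A d T: starts with A
A → T: starts with T
T → ε: starts with ε
A → T ; *: starts with T
A → *: starts with '*'
T → T (: LEFT RECURSIVE (starts with T)
A → T T: starts with T

The grammar has direct left recursion on: T.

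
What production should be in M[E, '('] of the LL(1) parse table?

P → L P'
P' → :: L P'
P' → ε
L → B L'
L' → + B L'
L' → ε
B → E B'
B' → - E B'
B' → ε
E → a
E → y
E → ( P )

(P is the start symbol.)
E → ( P )

To find M[E, '('], we find productions for E where '(' is in the predict set (PREDICT(N → α) = (FIRST(α) \ {ε}) ∪ (FOLLOW(N) if α ⇒* ε)).

E → a: PREDICT = { 'a' }
E → y: PREDICT = { 'y' }
E → ( P ): PREDICT = { '(' }
  '(' is in predict set, so this production goes in M[E, '(']

M[E, '('] = E → ( P )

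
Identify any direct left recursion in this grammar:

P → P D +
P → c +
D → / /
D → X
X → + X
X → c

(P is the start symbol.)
Direct left recursion occurs when N → N α for some non-terminal N (the right-hand side begins with the left-hand side itself).

P → P D +: LEFT RECURSIVE (starts with P)
P → c +: starts with c
D → / /: starts with '/'
D → X: starts with X
X → + X: starts with '+'
X → c: starts with c

The grammar has direct left recursion on: P.

Answer: Yes, P is left-recursive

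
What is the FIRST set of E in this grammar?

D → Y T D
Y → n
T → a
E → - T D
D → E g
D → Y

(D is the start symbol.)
To compute FIRST(E), examine every production with E on the left-hand side, reading each right-hand side left to right until a non-nullable symbol is reached.

From E → - T D:
  - '-' is a terminal: add '-' and stop

Collecting: FIRST(E) = { '-' }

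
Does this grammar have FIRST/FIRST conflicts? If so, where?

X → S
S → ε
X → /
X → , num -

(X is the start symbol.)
No FIRST/FIRST conflicts.

A FIRST/FIRST conflict occurs when two productions N → α and N → β for the same non-terminal have FIRST(α) ∩ FIRST(β) ≠ ∅ (with ε ∈ FIRST of a nullable right-hand side, so two nullable alternatives also conflict).

FIRST sets of the non-terminals at (or reachable through a nullable prefix from) the front of some alternative:
  FIRST(S) = { ε }

Productions for X:
  X → S: FIRST = { ε }
  X → /: FIRST = { '/' }
  X → , num -: FIRST = { ',' }
S has only one production, so no FIRST/FIRST conflict is possible there.

All alternatives of each non-terminal have pairwise disjoint FIRST sets.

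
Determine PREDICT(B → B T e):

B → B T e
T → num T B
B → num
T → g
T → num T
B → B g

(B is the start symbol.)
PREDICT(B → B T e) = (FIRST(RHS) \ {ε}) ∪ (FOLLOW(B) if ε ∈ FIRST(RHS), i.e. RHS ⇒* ε)
FIRST(B) = { 'num' }
FIRST(B T e) = { 'num' }
ε ∉ FIRST(B T e), so FOLLOW(B) is not added.
PREDICT(B → B T e) = { 'num' }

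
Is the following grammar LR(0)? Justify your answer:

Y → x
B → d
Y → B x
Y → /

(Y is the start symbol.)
Yes, the grammar is LR(0)

A grammar is LR(0) if no state in the canonical LR(0) collection has:
  - both a shift item (dot before a terminal) and a complete item (shift-reduce conflict), or
  - two or more complete items (reduce-reduce conflict; the accept item [Y' → Y .] counts as a complete item here).

Augment with Y' → Y and build the canonical LR(0) collection (I0 = CLOSURE({[Y' → . Y]}), then GOTO on every symbol after a dot until no new states appear). It has 7 states:
  I0: { [B → . d], [Y → . /], [Y → . B x], [Y → . x], [Y' → . Y] }  — shift
  I1: { [Y → / .] }  — reduce
  I2: { [Y → B . x] }  — shift
  I3: { [Y' → Y .] }  — accept
  I4: { [B → d .] }  — reduce
  I5: { [Y → x .] }  — reduce
  I6: { [Y → B x .] }  — reduce

Every state is either a pure shift/goto state or contains exactly one complete item and nothing to shift — no conflicts. The grammar is LR(0).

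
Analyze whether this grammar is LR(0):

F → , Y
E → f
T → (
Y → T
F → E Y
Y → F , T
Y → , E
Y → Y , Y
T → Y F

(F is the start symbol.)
Augment with F' → F and build the canonical LR(0) collection (I0 = CLOSURE({[F' → . F]}), then GOTO on every symbol after a dot until no new states appear). It has 18 states:
  I0: { [E → . f], [F → . , Y], [F → . E Y], [F' → . F] }  — shift
  I1: { [E → . f], [F → , . Y], [F → . , Y], [F → . E Y], [T → . (], [T → . Y F], [Y → . , E], [Y → . F , T], [Y → . T], [Y → . Y , Y] }  — shift
  I2: { [E → . f], [F → . , Y], [F → . E Y], [F → E . Y], [T → . (], [T → . Y F], [Y → . , E], [Y → . F , T], [Y → . T], [Y → . Y , Y] }  — shift
  I3: { [F' → F .] }  — accept
  I4: { [E → f .] }  — reduce
  I5: { [T → ( .] }  — reduce
  I6: { [E → . f], [F → , . Y], [F → . , Y], [F → . E Y], [T → . (], [T → . Y F], [Y → , . E], [Y → . , E], [Y → . F , T], [Y → . T], [Y → . Y , Y] }  — shift
  I7: { [Y → F . , T] }  — shift
  I8: { [Y → T .] }  — reduce
  I9: { [E → . f], [F → . , Y], [F → . E Y], [F → E Y .], [T → Y . F], [Y → Y . , Y] }  — shift, reduce
  I10: { [E → . f], [F → , . Y], [F → . , Y], [F → . E Y], [T → . (], [T → . Y F], [Y → . , E], [Y → . F , T], [Y → . T], [Y → . Y , Y], [Y → Y , . Y] }  — shift
  I11: { [T → Y F .] }  — reduce
  I12: { [E → . f], [F → , Y .], [F → . , Y], [F → . E Y], [T → Y . F], [Y → Y , Y .], [Y → Y . , Y] }  — shift, 2 reduces
  I13: { [E → . f], [F → . , Y], [F → . E Y], [T → . (], [T → . Y F], [Y → . , E], [Y → . F , T], [Y → . T], [Y → . Y , Y], [Y → F , . T] }  — shift
  I14: { [Y → F , T .], [Y → T .] }  — 2 reduces
  I15: { [E → . f], [F → . , Y], [F → . E Y], [T → Y . F], [Y → Y . , Y] }  — shift
  I16: { [E → . f], [F → . , Y], [F → . E Y], [F → E . Y], [T → . (], [T → . Y F], [Y → , E .], [Y → . , E], [Y → . F , T], [Y → . T], [Y → . Y , Y] }  — shift, reduce
  I17: { [E → . f], [F → , Y .], [F → . , Y], [F → . E Y], [T → Y . F], [Y → Y . , Y] }  — shift, reduce

Conflict in state I9:
  Shift-reduce conflict between [F → E Y .] and [E → . f]
So the grammar is NOT LR(0).

Answer: No. Shift-reduce conflict between [F → E Y .] and [E → . f]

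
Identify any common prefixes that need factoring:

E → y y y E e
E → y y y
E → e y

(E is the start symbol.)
Yes, E has productions with common prefix 'y y y'

Left-factoring is needed when two productions for the same non-terminal
share a common prefix on the right-hand side.

Productions for E:
  E → y y y E e
  E → y y y
  E → e y

Found common prefix 'y y y' in productions for E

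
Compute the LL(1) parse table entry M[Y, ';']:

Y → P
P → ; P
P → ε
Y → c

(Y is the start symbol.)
Y → P

To find M[Y, ';'], we find productions for Y where ';' is in the predict set (PREDICT(N → α) = (FIRST(α) \ {ε}) ∪ (FOLLOW(N) if α ⇒* ε)).

Relevant sets:
  FIRST(P) = { ';', ε }
  FOLLOW(Y) = { $ }

Y → P: PREDICT = { $, ';' }
  ';' is in predict set, so this production goes in M[Y, ';']
Y → c: PREDICT = { 'c' }

M[Y, ';'] = Y → P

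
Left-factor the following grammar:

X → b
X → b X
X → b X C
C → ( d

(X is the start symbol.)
X → b X'
X' → ε
X' → X X''
X'' → ε
X'' → C
C → ( d

Left-factoring transforms A → αβ₁ | αβ₂ into A → αA' and A' → β₁ | β₂
(α is the longest common prefix among the alternatives). Repeat until
no nonterminal has two alternatives with a common prefix.

Round 1: X has alternatives sharing prefix 'b'. Introduce X': X → b X'
  Add: X' → ε
  Add: X' → X
  Add: X' → X C

Round 2: X' has alternatives sharing prefix 'X'. Introduce X'': X' → X X''
  Add: X'' → ε
  Add: X'' → C

No remaining common prefixes — done.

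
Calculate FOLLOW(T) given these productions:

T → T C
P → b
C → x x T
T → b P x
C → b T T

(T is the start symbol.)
T is the start symbol, so $ ∈ FOLLOW(T).
In T → T C: T is followed by C, add FIRST(C) \ {ε} = { 'b', 'x' }
In C → x x T: T is at the end, add FOLLOW(C)
In C → b T T: T is followed by T, add FIRST(T) \ {ε} = { 'b' }
In C → b T T: T is at the end, add FOLLOW(C)

The FOLLOW sets referred to above (computed the same way, to a fixed point):
  FOLLOW(C) = { $, 'b', 'x' }

Taking the union: FOLLOW(T) = { $, 'b', 'x' }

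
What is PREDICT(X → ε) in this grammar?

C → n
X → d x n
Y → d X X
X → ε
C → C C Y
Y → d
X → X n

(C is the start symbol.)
PREDICT(X → ε) = (FIRST(RHS) \ {ε}) ∪ (FOLLOW(X) if ε ∈ FIRST(RHS), i.e. RHS ⇒* ε)
The right-hand side is ε (FIRST(ε) = { ε }), so the predict set is FOLLOW(X) = { $, 'd', 'n' }
PREDICT(X → ε) = { $, 'd', 'n' }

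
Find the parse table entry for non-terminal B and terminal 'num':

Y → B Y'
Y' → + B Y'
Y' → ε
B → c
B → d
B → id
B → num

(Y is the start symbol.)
To find M[B, 'num'], we find productions for B where 'num' is in the predict set (PREDICT(N → α) = (FIRST(α) \ {ε}) ∪ (FOLLOW(N) if α ⇒* ε)).

B → c: PREDICT = { 'c' }
B → d: PREDICT = { 'd' }
B → id: PREDICT = { 'id' }
B → num: PREDICT = { 'num' }
  'num' is in predict set, so this production goes in M[B, 'num']

M[B, 'num'] = B → num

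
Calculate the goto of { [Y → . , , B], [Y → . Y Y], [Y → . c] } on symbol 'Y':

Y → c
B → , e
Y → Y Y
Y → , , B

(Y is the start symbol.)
GOTO(I, 'Y') = CLOSURE({ [A → αX.β] : [A → α.Xβ] ∈ I, X = 'Y' })

Items with dot before 'Y', with the dot advanced:
  [Y → . Y Y] → [Y → Y . Y]
Closure of the advanced items:
  [Y → Y . Y] has the dot before Y: add [Y → . c], [Y → . Y Y], [Y → . , , B]

GOTO = { [Y → . , , B], [Y → . Y Y], [Y → . c], [Y → Y . Y] }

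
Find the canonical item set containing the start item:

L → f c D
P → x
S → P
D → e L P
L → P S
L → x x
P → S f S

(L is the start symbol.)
{ [L → . P S], [L → . f c D], [L → . x x], [L' → . L], [P → . S f S], [P → . x], [S → . P] }

First, augment the grammar with L' → L
I₀ = CLOSURE({ [L' → . L] }):
  [L' → . L] has the dot before L: add [L → . f c D], [L → . P S], [L → . x x]
  [L → . P S] has the dot before P: add [P → . x], [P → . S f S]
  [P → . S f S] has the dot before S: add [S → . P]
No further items can be added.

I₀ = { [L → . P S], [L → . f c D], [L → . x x], [L' → . L], [P → . S f S], [P → . x], [S → . P] }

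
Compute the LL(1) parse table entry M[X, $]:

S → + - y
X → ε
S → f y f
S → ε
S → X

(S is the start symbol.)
X → ε

To find M[X, $], we find productions for X where $ is in the predict set (PREDICT(N → α) = (FIRST(α) \ {ε}) ∪ (FOLLOW(N) if α ⇒* ε)).

Relevant sets:
  FOLLOW(X) = { $ }

X → ε: PREDICT = { $ }
  $ is in predict set, so this production goes in M[X, $]

M[X, $] = X → ε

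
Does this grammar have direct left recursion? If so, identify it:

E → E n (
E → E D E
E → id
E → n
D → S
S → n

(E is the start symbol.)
Direct left recursion occurs when N → N α for some non-terminal N (the right-hand side begins with the left-hand side itself).

E → E n (: LEFT RECURSIVE (starts with E)
E → E D E: LEFT RECURSIVE (starts with E)
E → id: starts with id
E → n: starts with n
D → S: starts with S
S → n: starts with n

The grammar has direct left recursion on: E.

Answer: Yes, E is left-recursive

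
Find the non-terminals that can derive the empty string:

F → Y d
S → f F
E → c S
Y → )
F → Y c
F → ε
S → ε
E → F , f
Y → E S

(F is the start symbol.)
{ 'F', 'S' }

A non-terminal is nullable if it can derive ε (the empty string): either it has an ε-production, or it has a production whose right-hand side consists entirely of nullable non-terminals.

ε-productions: F → ε, S → ε
So F, S are immediately nullable.
No further non-terminal can be added: every production for the remaining non-terminals contains a terminal or a non-nullable non-terminal.
Nullable = { 'F', 'S' }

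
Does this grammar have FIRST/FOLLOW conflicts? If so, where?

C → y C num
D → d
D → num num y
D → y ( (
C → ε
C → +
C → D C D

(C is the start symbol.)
Yes. C → y C num with FOLLOW(C) on { 'y' }; C → D C D with FOLLOW(C) on { 'd', 'num', 'y' }

A FIRST/FOLLOW conflict occurs when a non-terminal N has a nullable alternative N → β (β ⇒* ε) and another alternative N → α with FIRST(α) ∩ FOLLOW(N) ≠ ∅: on such a lookahead the parser cannot decide between expanding α and letting N vanish via β.

Nullable non-terminals: C.
FIRST sets used below: FIRST(D) = { 'd', 'num', 'y' }

C: nullable alternative(s) C → ε; FOLLOW(C) = { $, 'd', 'num', 'y' }
  C → y C num: FIRST \ {ε} = { 'y' } — overlaps FOLLOW(C) on { 'y' }: CONFLICT
  C → ε: FIRST \ {ε} = { } — this is the only nullable alternative, skip
  C → +: FIRST \ {ε} = { '+' } — disjoint from FOLLOW(C)
  C → D C D: FIRST \ {ε} = { 'd', 'num', 'y' } — overlaps FOLLOW(C) on { 'd', 'num', 'y' }: CONFLICT

D has no nullable alternative, so no FIRST/FOLLOW check is needed there.

So the grammar has 2 FIRST/FOLLOW conflicts (marked CONFLICT above).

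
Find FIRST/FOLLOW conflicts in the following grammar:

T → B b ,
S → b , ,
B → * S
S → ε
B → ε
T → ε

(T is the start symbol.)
Yes. S → b ',' ',' with FOLLOW(S) on { 'b' }

Nullable non-terminals: B, S, T.
FIRST sets used below: FIRST(B) = { '*', ε }

B: nullable alternative(s) B → ε; FOLLOW(B) = { 'b' }
  B → * S: FIRST \ {ε} = { '*' } — disjoint from FOLLOW(B)
  B → ε: FIRST \ {ε} = { } — this is the only nullable alternative, skip

S: nullable alternative(s) S → ε; FOLLOW(S) = { 'b' }
  S → b , ,: FIRST \ {ε} = { 'b' } — overlaps FOLLOW(S) on { 'b' }: CONFLICT
  S → ε: FIRST \ {ε} = { } — this is the only nullable alternative, skip

T: nullable alternative(s) T → ε; FOLLOW(T) = { $ }
  T → B b ,: FIRST \ {ε} = { '*', 'b' } — disjoint from FOLLOW(T)
  T → ε: FIRST \ {ε} = { } — this is the only nullable alternative, skip

So the grammar has 1 FIRST/FOLLOW conflict (marked CONFLICT above).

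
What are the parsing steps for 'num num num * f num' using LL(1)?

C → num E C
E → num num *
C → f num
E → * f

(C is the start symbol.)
LL(1) parsing maintains a stack (initially the start symbol over $) and the input. At each step: if the stack top is a terminal, match it against the current input token; if it is a non-terminal N, replace it with the RHS of M[N, lookahead] (the unique production whose predict set contains the lookahead).

Stack is shown with the top on the left.

Stack          Input                  Action
--------------------------------------------
C $            num num num * f num $  output C → num E C
num E C $      num num num * f num $  match 'num'
E C $          num num * f num $      output E → num num *
num num * C $  num num * f num $      match 'num'
num * C $      num * f num $          match 'num'
* C $          * f num $              match '*'
C $            f num $                output C → f num
f num $        f num $                match 'f'
num $          num $                  match 'num'
$              $                      accept

The string is accepted.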